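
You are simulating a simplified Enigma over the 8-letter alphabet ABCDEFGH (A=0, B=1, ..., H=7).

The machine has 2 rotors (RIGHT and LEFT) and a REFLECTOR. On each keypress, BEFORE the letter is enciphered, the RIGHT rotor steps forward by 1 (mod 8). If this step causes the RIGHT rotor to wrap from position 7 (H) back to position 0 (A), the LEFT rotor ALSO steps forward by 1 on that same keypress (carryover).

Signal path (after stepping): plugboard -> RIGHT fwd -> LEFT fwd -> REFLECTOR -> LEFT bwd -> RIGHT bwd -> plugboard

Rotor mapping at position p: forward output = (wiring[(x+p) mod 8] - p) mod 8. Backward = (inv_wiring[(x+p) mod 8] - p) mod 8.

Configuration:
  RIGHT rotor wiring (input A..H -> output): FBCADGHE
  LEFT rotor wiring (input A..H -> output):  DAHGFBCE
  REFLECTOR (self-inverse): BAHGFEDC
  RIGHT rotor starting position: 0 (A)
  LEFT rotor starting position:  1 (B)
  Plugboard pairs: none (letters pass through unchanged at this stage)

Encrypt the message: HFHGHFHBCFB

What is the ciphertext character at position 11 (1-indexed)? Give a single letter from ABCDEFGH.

Char 1 ('H'): step: R->1, L=1; H->plug->H->R->E->L->A->refl->B->L'->F->R'->E->plug->E
Char 2 ('F'): step: R->2, L=1; F->plug->F->R->C->L->F->refl->E->L'->D->R'->G->plug->G
Char 3 ('H'): step: R->3, L=1; H->plug->H->R->H->L->C->refl->H->L'->A->R'->B->plug->B
Char 4 ('G'): step: R->4, L=1; G->plug->G->R->G->L->D->refl->G->L'->B->R'->E->plug->E
Char 5 ('H'): step: R->5, L=1; H->plug->H->R->G->L->D->refl->G->L'->B->R'->A->plug->A
Char 6 ('F'): step: R->6, L=1; F->plug->F->R->C->L->F->refl->E->L'->D->R'->D->plug->D
Char 7 ('H'): step: R->7, L=1; H->plug->H->R->A->L->H->refl->C->L'->H->R'->G->plug->G
Char 8 ('B'): step: R->0, L->2 (L advanced); B->plug->B->R->B->L->E->refl->F->L'->A->R'->D->plug->D
Char 9 ('C'): step: R->1, L=2; C->plug->C->R->H->L->G->refl->D->L'->C->R'->D->plug->D
Char 10 ('F'): step: R->2, L=2; F->plug->F->R->C->L->D->refl->G->L'->H->R'->H->plug->H
Char 11 ('B'): step: R->3, L=2; B->plug->B->R->A->L->F->refl->E->L'->B->R'->E->plug->E

E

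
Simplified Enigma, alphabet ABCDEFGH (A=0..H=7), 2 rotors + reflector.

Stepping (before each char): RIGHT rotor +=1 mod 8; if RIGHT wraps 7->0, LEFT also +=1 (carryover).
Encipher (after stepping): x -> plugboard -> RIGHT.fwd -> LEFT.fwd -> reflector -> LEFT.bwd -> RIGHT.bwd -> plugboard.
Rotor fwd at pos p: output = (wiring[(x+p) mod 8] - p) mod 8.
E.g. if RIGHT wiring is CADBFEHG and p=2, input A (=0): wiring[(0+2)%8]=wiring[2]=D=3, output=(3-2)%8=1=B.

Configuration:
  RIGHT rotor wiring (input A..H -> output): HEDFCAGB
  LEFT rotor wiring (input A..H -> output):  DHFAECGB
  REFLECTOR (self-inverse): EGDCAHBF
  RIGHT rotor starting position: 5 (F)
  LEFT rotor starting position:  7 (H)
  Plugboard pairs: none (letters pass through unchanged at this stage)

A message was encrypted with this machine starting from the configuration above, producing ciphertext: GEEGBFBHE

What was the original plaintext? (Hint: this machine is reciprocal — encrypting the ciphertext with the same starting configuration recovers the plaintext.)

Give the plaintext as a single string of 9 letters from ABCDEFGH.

Answer: BBHFEDEGA

Derivation:
Char 1 ('G'): step: R->6, L=7; G->plug->G->R->E->L->B->refl->G->L'->D->R'->B->plug->B
Char 2 ('E'): step: R->7, L=7; E->plug->E->R->G->L->D->refl->C->L'->A->R'->B->plug->B
Char 3 ('E'): step: R->0, L->0 (L advanced); E->plug->E->R->C->L->F->refl->H->L'->B->R'->H->plug->H
Char 4 ('G'): step: R->1, L=0; G->plug->G->R->A->L->D->refl->C->L'->F->R'->F->plug->F
Char 5 ('B'): step: R->2, L=0; B->plug->B->R->D->L->A->refl->E->L'->E->R'->E->plug->E
Char 6 ('F'): step: R->3, L=0; F->plug->F->R->E->L->E->refl->A->L'->D->R'->D->plug->D
Char 7 ('B'): step: R->4, L=0; B->plug->B->R->E->L->E->refl->A->L'->D->R'->E->plug->E
Char 8 ('H'): step: R->5, L=0; H->plug->H->R->F->L->C->refl->D->L'->A->R'->G->plug->G
Char 9 ('E'): step: R->6, L=0; E->plug->E->R->F->L->C->refl->D->L'->A->R'->A->plug->A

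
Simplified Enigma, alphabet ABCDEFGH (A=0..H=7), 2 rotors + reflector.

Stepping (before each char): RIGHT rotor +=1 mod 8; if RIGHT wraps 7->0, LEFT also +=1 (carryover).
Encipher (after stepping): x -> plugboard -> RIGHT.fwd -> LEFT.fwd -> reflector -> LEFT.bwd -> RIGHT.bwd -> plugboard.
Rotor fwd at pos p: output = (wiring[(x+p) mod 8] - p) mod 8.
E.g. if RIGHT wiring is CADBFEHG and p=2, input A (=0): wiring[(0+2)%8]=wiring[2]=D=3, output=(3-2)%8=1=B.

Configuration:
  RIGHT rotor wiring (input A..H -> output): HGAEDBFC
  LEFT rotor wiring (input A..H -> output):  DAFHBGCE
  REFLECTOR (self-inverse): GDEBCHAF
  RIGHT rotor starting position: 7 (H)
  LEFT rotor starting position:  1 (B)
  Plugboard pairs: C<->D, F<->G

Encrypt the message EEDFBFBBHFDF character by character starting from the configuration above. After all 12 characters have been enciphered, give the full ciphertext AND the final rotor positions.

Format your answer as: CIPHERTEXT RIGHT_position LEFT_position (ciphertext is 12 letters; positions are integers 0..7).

Char 1 ('E'): step: R->0, L->2 (L advanced); E->plug->E->R->D->L->E->refl->C->L'->F->R'->G->plug->F
Char 2 ('E'): step: R->1, L=2; E->plug->E->R->A->L->D->refl->B->L'->G->R'->H->plug->H
Char 3 ('D'): step: R->2, L=2; D->plug->C->R->B->L->F->refl->H->L'->C->R'->B->plug->B
Char 4 ('F'): step: R->3, L=2; F->plug->G->R->D->L->E->refl->C->L'->F->R'->H->plug->H
Char 5 ('B'): step: R->4, L=2; B->plug->B->R->F->L->C->refl->E->L'->D->R'->E->plug->E
Char 6 ('F'): step: R->5, L=2; F->plug->G->R->H->L->G->refl->A->L'->E->R'->A->plug->A
Char 7 ('B'): step: R->6, L=2; B->plug->B->R->E->L->A->refl->G->L'->H->R'->A->plug->A
Char 8 ('B'): step: R->7, L=2; B->plug->B->R->A->L->D->refl->B->L'->G->R'->H->plug->H
Char 9 ('H'): step: R->0, L->3 (L advanced); H->plug->H->R->C->L->D->refl->B->L'->E->R'->D->plug->C
Char 10 ('F'): step: R->1, L=3; F->plug->G->R->B->L->G->refl->A->L'->F->R'->A->plug->A
Char 11 ('D'): step: R->2, L=3; D->plug->C->R->B->L->G->refl->A->L'->F->R'->G->plug->F
Char 12 ('F'): step: R->3, L=3; F->plug->G->R->D->L->H->refl->F->L'->G->R'->C->plug->D
Final: ciphertext=FHBHEAAHCAFD, RIGHT=3, LEFT=3

Answer: FHBHEAAHCAFD 3 3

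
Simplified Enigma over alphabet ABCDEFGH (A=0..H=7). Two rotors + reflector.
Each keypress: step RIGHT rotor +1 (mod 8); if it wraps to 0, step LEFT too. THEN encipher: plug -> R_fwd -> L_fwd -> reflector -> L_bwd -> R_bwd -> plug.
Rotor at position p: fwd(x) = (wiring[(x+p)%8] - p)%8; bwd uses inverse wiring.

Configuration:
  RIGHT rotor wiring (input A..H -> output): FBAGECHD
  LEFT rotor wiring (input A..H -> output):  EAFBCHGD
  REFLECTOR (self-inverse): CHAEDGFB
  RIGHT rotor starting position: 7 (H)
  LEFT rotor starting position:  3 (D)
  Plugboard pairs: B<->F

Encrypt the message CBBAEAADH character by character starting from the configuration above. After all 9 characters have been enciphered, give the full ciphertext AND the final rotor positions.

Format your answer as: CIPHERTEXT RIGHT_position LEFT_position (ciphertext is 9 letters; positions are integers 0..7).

Char 1 ('C'): step: R->0, L->4 (L advanced); C->plug->C->R->A->L->G->refl->F->L'->H->R'->G->plug->G
Char 2 ('B'): step: R->1, L=4; B->plug->F->R->G->L->B->refl->H->L'->D->R'->D->plug->D
Char 3 ('B'): step: R->2, L=4; B->plug->F->R->B->L->D->refl->E->L'->F->R'->E->plug->E
Char 4 ('A'): step: R->3, L=4; A->plug->A->R->D->L->H->refl->B->L'->G->R'->G->plug->G
Char 5 ('E'): step: R->4, L=4; E->plug->E->R->B->L->D->refl->E->L'->F->R'->F->plug->B
Char 6 ('A'): step: R->5, L=4; A->plug->A->R->F->L->E->refl->D->L'->B->R'->G->plug->G
Char 7 ('A'): step: R->6, L=4; A->plug->A->R->B->L->D->refl->E->L'->F->R'->B->plug->F
Char 8 ('D'): step: R->7, L=4; D->plug->D->R->B->L->D->refl->E->L'->F->R'->F->plug->B
Char 9 ('H'): step: R->0, L->5 (L advanced); H->plug->H->R->D->L->H->refl->B->L'->B->R'->B->plug->F
Final: ciphertext=GDEGBGFBF, RIGHT=0, LEFT=5

Answer: GDEGBGFBF 0 5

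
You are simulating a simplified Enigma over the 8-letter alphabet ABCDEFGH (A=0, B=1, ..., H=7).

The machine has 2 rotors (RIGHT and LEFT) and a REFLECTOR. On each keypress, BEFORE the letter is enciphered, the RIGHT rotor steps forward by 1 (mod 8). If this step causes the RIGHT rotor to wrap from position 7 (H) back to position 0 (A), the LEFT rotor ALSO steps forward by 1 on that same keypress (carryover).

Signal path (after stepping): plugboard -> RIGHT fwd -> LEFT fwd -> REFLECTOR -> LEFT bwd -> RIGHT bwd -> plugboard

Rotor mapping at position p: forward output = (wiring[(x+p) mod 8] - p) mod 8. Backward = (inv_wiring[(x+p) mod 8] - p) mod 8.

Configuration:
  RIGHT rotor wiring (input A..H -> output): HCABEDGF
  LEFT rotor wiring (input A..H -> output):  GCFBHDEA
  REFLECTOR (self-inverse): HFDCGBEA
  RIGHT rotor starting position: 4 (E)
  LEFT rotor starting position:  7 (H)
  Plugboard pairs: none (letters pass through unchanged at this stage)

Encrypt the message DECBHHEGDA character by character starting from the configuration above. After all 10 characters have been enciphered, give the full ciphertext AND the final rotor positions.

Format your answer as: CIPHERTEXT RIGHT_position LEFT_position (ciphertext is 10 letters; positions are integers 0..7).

Answer: GDAFCADBFG 6 0

Derivation:
Char 1 ('D'): step: R->5, L=7; D->plug->D->R->C->L->D->refl->C->L'->E->R'->G->plug->G
Char 2 ('E'): step: R->6, L=7; E->plug->E->R->C->L->D->refl->C->L'->E->R'->D->plug->D
Char 3 ('C'): step: R->7, L=7; C->plug->C->R->D->L->G->refl->E->L'->G->R'->A->plug->A
Char 4 ('B'): step: R->0, L->0 (L advanced); B->plug->B->R->C->L->F->refl->B->L'->D->R'->F->plug->F
Char 5 ('H'): step: R->1, L=0; H->plug->H->R->G->L->E->refl->G->L'->A->R'->C->plug->C
Char 6 ('H'): step: R->2, L=0; H->plug->H->R->A->L->G->refl->E->L'->G->R'->A->plug->A
Char 7 ('E'): step: R->3, L=0; E->plug->E->R->C->L->F->refl->B->L'->D->R'->D->plug->D
Char 8 ('G'): step: R->4, L=0; G->plug->G->R->E->L->H->refl->A->L'->H->R'->B->plug->B
Char 9 ('D'): step: R->5, L=0; D->plug->D->R->C->L->F->refl->B->L'->D->R'->F->plug->F
Char 10 ('A'): step: R->6, L=0; A->plug->A->R->A->L->G->refl->E->L'->G->R'->G->plug->G
Final: ciphertext=GDAFCADBFG, RIGHT=6, LEFT=0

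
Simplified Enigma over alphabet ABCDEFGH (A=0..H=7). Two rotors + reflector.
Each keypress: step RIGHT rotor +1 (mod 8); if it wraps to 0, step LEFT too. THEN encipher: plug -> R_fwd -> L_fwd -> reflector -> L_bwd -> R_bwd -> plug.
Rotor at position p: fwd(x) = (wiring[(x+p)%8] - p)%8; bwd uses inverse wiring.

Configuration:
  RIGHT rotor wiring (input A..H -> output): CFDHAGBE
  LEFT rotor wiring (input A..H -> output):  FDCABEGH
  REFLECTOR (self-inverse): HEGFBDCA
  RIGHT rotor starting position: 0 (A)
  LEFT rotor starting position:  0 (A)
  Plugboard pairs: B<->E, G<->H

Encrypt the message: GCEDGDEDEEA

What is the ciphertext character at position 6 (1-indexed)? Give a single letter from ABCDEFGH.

Char 1 ('G'): step: R->1, L=0; G->plug->H->R->B->L->D->refl->F->L'->A->R'->F->plug->F
Char 2 ('C'): step: R->2, L=0; C->plug->C->R->G->L->G->refl->C->L'->C->R'->F->plug->F
Char 3 ('E'): step: R->3, L=0; E->plug->B->R->F->L->E->refl->B->L'->E->R'->A->plug->A
Char 4 ('D'): step: R->4, L=0; D->plug->D->R->A->L->F->refl->D->L'->B->R'->F->plug->F
Char 5 ('G'): step: R->5, L=0; G->plug->H->R->D->L->A->refl->H->L'->H->R'->C->plug->C
Char 6 ('D'): step: R->6, L=0; D->plug->D->R->H->L->H->refl->A->L'->D->R'->A->plug->A

A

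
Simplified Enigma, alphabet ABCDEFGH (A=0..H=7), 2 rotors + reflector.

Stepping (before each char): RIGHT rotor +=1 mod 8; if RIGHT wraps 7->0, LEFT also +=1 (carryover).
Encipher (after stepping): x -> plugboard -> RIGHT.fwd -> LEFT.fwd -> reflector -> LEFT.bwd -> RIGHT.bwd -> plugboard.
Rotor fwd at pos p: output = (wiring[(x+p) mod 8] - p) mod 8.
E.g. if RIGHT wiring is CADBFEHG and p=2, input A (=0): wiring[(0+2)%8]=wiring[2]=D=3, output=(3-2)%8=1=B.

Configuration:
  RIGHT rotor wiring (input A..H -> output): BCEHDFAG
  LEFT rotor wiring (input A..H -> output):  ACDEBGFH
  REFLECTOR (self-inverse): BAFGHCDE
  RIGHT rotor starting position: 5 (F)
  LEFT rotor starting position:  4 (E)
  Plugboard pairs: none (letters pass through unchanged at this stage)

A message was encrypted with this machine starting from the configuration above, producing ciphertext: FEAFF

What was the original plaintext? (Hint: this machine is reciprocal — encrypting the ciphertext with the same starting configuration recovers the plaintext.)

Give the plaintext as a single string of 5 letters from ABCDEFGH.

Char 1 ('F'): step: R->6, L=4; F->plug->F->R->B->L->C->refl->F->L'->A->R'->B->plug->B
Char 2 ('E'): step: R->7, L=4; E->plug->E->R->A->L->F->refl->C->L'->B->R'->H->plug->H
Char 3 ('A'): step: R->0, L->5 (L advanced); A->plug->A->R->B->L->A->refl->B->L'->A->R'->G->plug->G
Char 4 ('F'): step: R->1, L=5; F->plug->F->R->H->L->E->refl->H->L'->G->R'->C->plug->C
Char 5 ('F'): step: R->2, L=5; F->plug->F->R->E->L->F->refl->C->L'->C->R'->A->plug->A

Answer: BHGCA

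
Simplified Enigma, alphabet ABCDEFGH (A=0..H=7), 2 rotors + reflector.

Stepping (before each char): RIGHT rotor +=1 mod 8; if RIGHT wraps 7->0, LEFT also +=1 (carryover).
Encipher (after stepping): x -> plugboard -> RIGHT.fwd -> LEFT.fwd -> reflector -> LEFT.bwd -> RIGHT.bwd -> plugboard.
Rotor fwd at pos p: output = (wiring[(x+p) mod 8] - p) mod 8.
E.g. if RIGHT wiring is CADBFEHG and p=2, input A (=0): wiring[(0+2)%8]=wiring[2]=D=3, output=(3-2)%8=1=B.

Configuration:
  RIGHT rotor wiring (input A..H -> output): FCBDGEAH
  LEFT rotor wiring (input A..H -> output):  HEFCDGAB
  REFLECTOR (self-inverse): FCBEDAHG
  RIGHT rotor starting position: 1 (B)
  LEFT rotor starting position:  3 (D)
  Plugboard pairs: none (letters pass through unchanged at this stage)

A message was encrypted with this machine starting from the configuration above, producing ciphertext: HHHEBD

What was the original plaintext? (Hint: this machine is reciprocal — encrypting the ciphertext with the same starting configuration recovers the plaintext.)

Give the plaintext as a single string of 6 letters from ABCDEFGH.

Answer: CGFCEG

Derivation:
Char 1 ('H'): step: R->2, L=3; H->plug->H->R->A->L->H->refl->G->L'->E->R'->C->plug->C
Char 2 ('H'): step: R->3, L=3; H->plug->H->R->G->L->B->refl->C->L'->H->R'->G->plug->G
Char 3 ('H'): step: R->4, L=3; H->plug->H->R->H->L->C->refl->B->L'->G->R'->F->plug->F
Char 4 ('E'): step: R->5, L=3; E->plug->E->R->F->L->E->refl->D->L'->C->R'->C->plug->C
Char 5 ('B'): step: R->6, L=3; B->plug->B->R->B->L->A->refl->F->L'->D->R'->E->plug->E
Char 6 ('D'): step: R->7, L=3; D->plug->D->R->C->L->D->refl->E->L'->F->R'->G->plug->G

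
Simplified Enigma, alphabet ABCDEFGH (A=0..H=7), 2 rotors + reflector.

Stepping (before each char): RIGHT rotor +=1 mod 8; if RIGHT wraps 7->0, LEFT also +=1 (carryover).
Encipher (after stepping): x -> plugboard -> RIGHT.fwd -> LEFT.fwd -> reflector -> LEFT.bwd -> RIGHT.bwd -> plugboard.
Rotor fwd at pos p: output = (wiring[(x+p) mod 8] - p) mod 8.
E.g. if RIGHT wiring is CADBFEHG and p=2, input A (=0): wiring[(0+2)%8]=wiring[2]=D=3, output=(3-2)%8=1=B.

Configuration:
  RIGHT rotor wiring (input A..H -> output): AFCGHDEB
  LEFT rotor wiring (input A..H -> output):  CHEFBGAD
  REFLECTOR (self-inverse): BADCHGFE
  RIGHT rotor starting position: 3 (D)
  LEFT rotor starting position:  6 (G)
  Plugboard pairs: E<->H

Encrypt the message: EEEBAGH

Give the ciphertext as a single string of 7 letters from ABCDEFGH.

Answer: DFCGDDF

Derivation:
Char 1 ('E'): step: R->4, L=6; E->plug->H->R->C->L->E->refl->H->L'->F->R'->D->plug->D
Char 2 ('E'): step: R->5, L=6; E->plug->H->R->C->L->E->refl->H->L'->F->R'->F->plug->F
Char 3 ('E'): step: R->6, L=6; E->plug->H->R->F->L->H->refl->E->L'->C->R'->C->plug->C
Char 4 ('B'): step: R->7, L=6; B->plug->B->R->B->L->F->refl->G->L'->E->R'->G->plug->G
Char 5 ('A'): step: R->0, L->7 (L advanced); A->plug->A->R->A->L->E->refl->H->L'->G->R'->D->plug->D
Char 6 ('G'): step: R->1, L=7; G->plug->G->R->A->L->E->refl->H->L'->G->R'->D->plug->D
Char 7 ('H'): step: R->2, L=7; H->plug->E->R->C->L->A->refl->B->L'->H->R'->F->plug->F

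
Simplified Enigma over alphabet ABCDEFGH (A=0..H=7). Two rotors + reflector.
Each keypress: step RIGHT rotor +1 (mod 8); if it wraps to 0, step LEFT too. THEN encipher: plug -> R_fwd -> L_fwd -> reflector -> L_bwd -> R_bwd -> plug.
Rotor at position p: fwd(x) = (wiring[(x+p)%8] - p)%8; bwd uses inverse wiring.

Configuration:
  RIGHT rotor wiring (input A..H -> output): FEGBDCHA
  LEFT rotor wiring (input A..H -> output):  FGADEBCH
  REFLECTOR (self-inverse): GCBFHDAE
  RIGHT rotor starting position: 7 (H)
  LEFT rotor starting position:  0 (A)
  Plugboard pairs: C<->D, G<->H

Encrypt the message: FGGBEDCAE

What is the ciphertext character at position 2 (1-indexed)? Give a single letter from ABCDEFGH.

Char 1 ('F'): step: R->0, L->1 (L advanced); F->plug->F->R->C->L->C->refl->B->L'->F->R'->A->plug->A
Char 2 ('G'): step: R->1, L=1; G->plug->H->R->E->L->A->refl->G->L'->G->R'->F->plug->F

F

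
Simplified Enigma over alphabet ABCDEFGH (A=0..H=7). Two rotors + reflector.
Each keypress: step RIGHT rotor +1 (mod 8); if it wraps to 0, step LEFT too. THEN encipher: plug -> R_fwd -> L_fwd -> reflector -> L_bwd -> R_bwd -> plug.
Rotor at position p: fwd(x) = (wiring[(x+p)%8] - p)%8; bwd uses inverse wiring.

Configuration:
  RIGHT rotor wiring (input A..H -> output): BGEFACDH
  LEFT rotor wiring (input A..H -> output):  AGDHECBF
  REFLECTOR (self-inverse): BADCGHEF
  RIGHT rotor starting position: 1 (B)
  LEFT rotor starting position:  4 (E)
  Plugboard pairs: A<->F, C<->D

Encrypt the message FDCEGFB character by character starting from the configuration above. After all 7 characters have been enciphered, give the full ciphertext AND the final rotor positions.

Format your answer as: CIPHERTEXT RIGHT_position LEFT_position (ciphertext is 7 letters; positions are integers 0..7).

Char 1 ('F'): step: R->2, L=4; F->plug->A->R->C->L->F->refl->H->L'->G->R'->C->plug->D
Char 2 ('D'): step: R->3, L=4; D->plug->C->R->H->L->D->refl->C->L'->F->R'->B->plug->B
Char 3 ('C'): step: R->4, L=4; C->plug->D->R->D->L->B->refl->A->L'->A->R'->G->plug->G
Char 4 ('E'): step: R->5, L=4; E->plug->E->R->B->L->G->refl->E->L'->E->R'->D->plug->C
Char 5 ('G'): step: R->6, L=4; G->plug->G->R->C->L->F->refl->H->L'->G->R'->E->plug->E
Char 6 ('F'): step: R->7, L=4; F->plug->A->R->A->L->A->refl->B->L'->D->R'->G->plug->G
Char 7 ('B'): step: R->0, L->5 (L advanced); B->plug->B->R->G->L->C->refl->D->L'->D->R'->G->plug->G
Final: ciphertext=DBGCEGG, RIGHT=0, LEFT=5

Answer: DBGCEGG 0 5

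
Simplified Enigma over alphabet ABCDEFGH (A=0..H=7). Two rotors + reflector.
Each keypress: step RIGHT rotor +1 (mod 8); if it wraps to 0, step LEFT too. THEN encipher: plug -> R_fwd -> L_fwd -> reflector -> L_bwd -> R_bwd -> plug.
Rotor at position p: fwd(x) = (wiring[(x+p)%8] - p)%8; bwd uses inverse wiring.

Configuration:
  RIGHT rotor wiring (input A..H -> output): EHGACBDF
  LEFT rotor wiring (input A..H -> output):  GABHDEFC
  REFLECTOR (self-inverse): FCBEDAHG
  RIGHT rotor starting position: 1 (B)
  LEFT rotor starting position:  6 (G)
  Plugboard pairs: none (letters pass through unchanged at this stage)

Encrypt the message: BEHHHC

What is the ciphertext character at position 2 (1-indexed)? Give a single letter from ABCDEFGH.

Char 1 ('B'): step: R->2, L=6; B->plug->B->R->G->L->F->refl->A->L'->C->R'->G->plug->G
Char 2 ('E'): step: R->3, L=6; E->plug->E->R->C->L->A->refl->F->L'->G->R'->C->plug->C

C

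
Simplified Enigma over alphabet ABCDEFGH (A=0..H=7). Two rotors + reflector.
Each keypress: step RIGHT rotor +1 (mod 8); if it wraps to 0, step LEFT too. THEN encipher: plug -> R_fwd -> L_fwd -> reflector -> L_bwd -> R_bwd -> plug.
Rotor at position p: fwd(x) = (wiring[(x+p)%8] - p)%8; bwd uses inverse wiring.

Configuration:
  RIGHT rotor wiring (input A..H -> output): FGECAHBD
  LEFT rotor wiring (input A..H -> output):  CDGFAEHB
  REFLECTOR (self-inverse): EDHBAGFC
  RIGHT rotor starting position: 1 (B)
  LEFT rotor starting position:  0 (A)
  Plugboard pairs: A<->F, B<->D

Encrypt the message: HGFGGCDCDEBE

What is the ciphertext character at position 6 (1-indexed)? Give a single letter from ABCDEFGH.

Char 1 ('H'): step: R->2, L=0; H->plug->H->R->E->L->A->refl->E->L'->F->R'->D->plug->B
Char 2 ('G'): step: R->3, L=0; G->plug->G->R->D->L->F->refl->G->L'->C->R'->F->plug->A
Char 3 ('F'): step: R->4, L=0; F->plug->A->R->E->L->A->refl->E->L'->F->R'->C->plug->C
Char 4 ('G'): step: R->5, L=0; G->plug->G->R->F->L->E->refl->A->L'->E->R'->B->plug->D
Char 5 ('G'): step: R->6, L=0; G->plug->G->R->C->L->G->refl->F->L'->D->R'->A->plug->F
Char 6 ('C'): step: R->7, L=0; C->plug->C->R->H->L->B->refl->D->L'->B->R'->F->plug->A

A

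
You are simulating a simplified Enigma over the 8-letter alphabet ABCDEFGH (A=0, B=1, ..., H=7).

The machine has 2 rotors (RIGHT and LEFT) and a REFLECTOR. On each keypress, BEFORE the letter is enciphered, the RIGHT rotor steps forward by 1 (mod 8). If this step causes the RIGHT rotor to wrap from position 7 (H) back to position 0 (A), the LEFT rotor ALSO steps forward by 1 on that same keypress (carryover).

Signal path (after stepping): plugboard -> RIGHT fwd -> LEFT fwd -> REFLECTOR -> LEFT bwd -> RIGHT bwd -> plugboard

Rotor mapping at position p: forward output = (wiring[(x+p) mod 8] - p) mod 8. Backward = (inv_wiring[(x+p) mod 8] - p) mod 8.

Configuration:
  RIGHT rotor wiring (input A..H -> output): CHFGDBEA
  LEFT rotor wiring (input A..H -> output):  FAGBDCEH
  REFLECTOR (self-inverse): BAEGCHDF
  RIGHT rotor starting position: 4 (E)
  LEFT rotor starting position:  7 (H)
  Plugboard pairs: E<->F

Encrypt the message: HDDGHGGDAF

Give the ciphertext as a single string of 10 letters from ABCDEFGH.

Char 1 ('H'): step: R->5, L=7; H->plug->H->R->G->L->D->refl->G->L'->B->R'->G->plug->G
Char 2 ('D'): step: R->6, L=7; D->plug->D->R->B->L->G->refl->D->L'->G->R'->A->plug->A
Char 3 ('D'): step: R->7, L=7; D->plug->D->R->G->L->D->refl->G->L'->B->R'->A->plug->A
Char 4 ('G'): step: R->0, L->0 (L advanced); G->plug->G->R->E->L->D->refl->G->L'->C->R'->A->plug->A
Char 5 ('H'): step: R->1, L=0; H->plug->H->R->B->L->A->refl->B->L'->D->R'->F->plug->E
Char 6 ('G'): step: R->2, L=0; G->plug->G->R->A->L->F->refl->H->L'->H->R'->D->plug->D
Char 7 ('G'): step: R->3, L=0; G->plug->G->R->E->L->D->refl->G->L'->C->R'->H->plug->H
Char 8 ('D'): step: R->4, L=0; D->plug->D->R->E->L->D->refl->G->L'->C->R'->H->plug->H
Char 9 ('A'): step: R->5, L=0; A->plug->A->R->E->L->D->refl->G->L'->C->R'->E->plug->F
Char 10 ('F'): step: R->6, L=0; F->plug->E->R->H->L->H->refl->F->L'->A->R'->F->plug->E

Answer: GAAAEDHHFE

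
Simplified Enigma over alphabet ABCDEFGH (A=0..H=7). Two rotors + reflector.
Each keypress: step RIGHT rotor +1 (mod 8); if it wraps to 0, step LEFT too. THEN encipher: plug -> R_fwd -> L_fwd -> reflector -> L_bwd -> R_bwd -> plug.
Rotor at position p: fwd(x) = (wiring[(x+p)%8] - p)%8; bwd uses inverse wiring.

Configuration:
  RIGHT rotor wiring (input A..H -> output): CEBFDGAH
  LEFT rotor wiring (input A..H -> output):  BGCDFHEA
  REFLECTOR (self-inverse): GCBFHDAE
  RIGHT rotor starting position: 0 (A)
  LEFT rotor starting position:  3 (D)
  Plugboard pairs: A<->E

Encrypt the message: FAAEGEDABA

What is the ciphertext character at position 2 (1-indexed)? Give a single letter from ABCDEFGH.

Char 1 ('F'): step: R->1, L=3; F->plug->F->R->H->L->H->refl->E->L'->C->R'->D->plug->D
Char 2 ('A'): step: R->2, L=3; A->plug->E->R->G->L->D->refl->F->L'->E->R'->D->plug->D

D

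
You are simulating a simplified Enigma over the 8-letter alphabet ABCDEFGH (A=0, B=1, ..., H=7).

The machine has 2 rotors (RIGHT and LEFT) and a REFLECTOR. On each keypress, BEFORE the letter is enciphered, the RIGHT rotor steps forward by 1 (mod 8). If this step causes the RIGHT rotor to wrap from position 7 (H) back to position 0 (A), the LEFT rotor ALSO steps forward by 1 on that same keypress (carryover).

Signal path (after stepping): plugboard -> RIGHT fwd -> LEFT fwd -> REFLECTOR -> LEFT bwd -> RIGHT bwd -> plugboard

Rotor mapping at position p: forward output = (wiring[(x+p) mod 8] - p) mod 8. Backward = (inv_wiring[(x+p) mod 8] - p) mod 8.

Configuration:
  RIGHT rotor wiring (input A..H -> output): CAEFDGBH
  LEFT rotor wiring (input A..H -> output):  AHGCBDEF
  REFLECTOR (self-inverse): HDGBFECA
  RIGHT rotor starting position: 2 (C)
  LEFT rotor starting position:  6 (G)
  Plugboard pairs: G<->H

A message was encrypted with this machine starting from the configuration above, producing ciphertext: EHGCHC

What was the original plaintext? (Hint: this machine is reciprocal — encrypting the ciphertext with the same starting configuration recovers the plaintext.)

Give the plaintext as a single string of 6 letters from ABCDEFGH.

Answer: GBEBDH

Derivation:
Char 1 ('E'): step: R->3, L=6; E->plug->E->R->E->L->A->refl->H->L'->B->R'->H->plug->G
Char 2 ('H'): step: R->4, L=6; H->plug->G->R->A->L->G->refl->C->L'->C->R'->B->plug->B
Char 3 ('G'): step: R->5, L=6; G->plug->H->R->G->L->D->refl->B->L'->D->R'->E->plug->E
Char 4 ('C'): step: R->6, L=6; C->plug->C->R->E->L->A->refl->H->L'->B->R'->B->plug->B
Char 5 ('H'): step: R->7, L=6; H->plug->G->R->H->L->F->refl->E->L'->F->R'->D->plug->D
Char 6 ('C'): step: R->0, L->7 (L advanced); C->plug->C->R->E->L->D->refl->B->L'->B->R'->G->plug->H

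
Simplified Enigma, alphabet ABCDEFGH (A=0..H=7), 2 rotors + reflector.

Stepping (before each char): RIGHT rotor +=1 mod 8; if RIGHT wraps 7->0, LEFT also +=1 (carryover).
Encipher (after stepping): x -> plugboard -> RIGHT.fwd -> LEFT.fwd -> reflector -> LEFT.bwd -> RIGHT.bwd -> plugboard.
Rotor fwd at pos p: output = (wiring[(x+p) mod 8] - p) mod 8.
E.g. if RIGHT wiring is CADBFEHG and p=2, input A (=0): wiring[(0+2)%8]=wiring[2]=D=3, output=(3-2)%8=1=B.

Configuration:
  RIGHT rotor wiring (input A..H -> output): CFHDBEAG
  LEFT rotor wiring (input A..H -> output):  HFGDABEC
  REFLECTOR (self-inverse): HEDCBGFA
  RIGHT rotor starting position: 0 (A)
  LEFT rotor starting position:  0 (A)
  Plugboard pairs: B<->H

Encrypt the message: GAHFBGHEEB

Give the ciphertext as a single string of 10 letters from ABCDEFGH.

Answer: HEDDEDACAF

Derivation:
Char 1 ('G'): step: R->1, L=0; G->plug->G->R->F->L->B->refl->E->L'->G->R'->B->plug->H
Char 2 ('A'): step: R->2, L=0; A->plug->A->R->F->L->B->refl->E->L'->G->R'->E->plug->E
Char 3 ('H'): step: R->3, L=0; H->plug->B->R->G->L->E->refl->B->L'->F->R'->D->plug->D
Char 4 ('F'): step: R->4, L=0; F->plug->F->R->B->L->F->refl->G->L'->C->R'->D->plug->D
Char 5 ('B'): step: R->5, L=0; B->plug->H->R->E->L->A->refl->H->L'->A->R'->E->plug->E
Char 6 ('G'): step: R->6, L=0; G->plug->G->R->D->L->D->refl->C->L'->H->R'->D->plug->D
Char 7 ('H'): step: R->7, L=0; H->plug->B->R->D->L->D->refl->C->L'->H->R'->A->plug->A
Char 8 ('E'): step: R->0, L->1 (L advanced); E->plug->E->R->B->L->F->refl->G->L'->H->R'->C->plug->C
Char 9 ('E'): step: R->1, L=1; E->plug->E->R->D->L->H->refl->A->L'->E->R'->A->plug->A
Char 10 ('B'): step: R->2, L=1; B->plug->H->R->D->L->H->refl->A->L'->E->R'->F->plug->F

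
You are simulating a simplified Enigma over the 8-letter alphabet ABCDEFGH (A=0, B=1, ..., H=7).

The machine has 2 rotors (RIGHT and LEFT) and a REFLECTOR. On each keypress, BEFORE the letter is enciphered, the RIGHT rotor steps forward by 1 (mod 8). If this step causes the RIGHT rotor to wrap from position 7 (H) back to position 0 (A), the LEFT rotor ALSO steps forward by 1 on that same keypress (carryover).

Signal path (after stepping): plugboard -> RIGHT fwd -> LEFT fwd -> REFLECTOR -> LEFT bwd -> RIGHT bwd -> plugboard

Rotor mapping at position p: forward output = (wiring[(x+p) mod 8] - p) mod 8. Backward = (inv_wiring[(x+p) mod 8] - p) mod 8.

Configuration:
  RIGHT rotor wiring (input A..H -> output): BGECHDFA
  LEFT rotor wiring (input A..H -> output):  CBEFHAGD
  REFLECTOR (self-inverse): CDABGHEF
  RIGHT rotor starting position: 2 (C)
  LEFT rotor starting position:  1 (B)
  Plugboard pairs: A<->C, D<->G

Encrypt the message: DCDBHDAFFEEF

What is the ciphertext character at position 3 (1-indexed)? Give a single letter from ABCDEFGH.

Char 1 ('D'): step: R->3, L=1; D->plug->G->R->D->L->G->refl->E->L'->C->R'->D->plug->G
Char 2 ('C'): step: R->4, L=1; C->plug->A->R->D->L->G->refl->E->L'->C->R'->F->plug->F
Char 3 ('D'): step: R->5, L=1; D->plug->G->R->F->L->F->refl->H->L'->E->R'->D->plug->G

G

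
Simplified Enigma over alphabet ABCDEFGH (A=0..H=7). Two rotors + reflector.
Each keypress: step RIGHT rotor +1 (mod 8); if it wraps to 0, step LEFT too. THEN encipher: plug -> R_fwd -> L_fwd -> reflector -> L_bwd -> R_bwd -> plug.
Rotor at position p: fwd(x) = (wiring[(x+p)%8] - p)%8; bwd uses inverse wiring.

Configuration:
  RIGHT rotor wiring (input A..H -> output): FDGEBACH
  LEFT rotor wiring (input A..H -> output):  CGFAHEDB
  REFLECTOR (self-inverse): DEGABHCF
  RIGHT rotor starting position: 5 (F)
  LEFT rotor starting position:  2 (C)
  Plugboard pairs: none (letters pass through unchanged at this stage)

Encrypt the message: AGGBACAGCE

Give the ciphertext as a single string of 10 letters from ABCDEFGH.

Char 1 ('A'): step: R->6, L=2; A->plug->A->R->E->L->B->refl->E->L'->H->R'->C->plug->C
Char 2 ('G'): step: R->7, L=2; G->plug->G->R->B->L->G->refl->C->L'->D->R'->H->plug->H
Char 3 ('G'): step: R->0, L->3 (L advanced); G->plug->G->R->C->L->B->refl->E->L'->B->R'->E->plug->E
Char 4 ('B'): step: R->1, L=3; B->plug->B->R->F->L->H->refl->F->L'->A->R'->D->plug->D
Char 5 ('A'): step: R->2, L=3; A->plug->A->R->E->L->G->refl->C->L'->H->R'->C->plug->C
Char 6 ('C'): step: R->3, L=3; C->plug->C->R->F->L->H->refl->F->L'->A->R'->G->plug->G
Char 7 ('A'): step: R->4, L=3; A->plug->A->R->F->L->H->refl->F->L'->A->R'->H->plug->H
Char 8 ('G'): step: R->5, L=3; G->plug->G->R->H->L->C->refl->G->L'->E->R'->H->plug->H
Char 9 ('C'): step: R->6, L=3; C->plug->C->R->H->L->C->refl->G->L'->E->R'->A->plug->A
Char 10 ('E'): step: R->7, L=3; E->plug->E->R->F->L->H->refl->F->L'->A->R'->A->plug->A

Answer: CHEDCGHHAA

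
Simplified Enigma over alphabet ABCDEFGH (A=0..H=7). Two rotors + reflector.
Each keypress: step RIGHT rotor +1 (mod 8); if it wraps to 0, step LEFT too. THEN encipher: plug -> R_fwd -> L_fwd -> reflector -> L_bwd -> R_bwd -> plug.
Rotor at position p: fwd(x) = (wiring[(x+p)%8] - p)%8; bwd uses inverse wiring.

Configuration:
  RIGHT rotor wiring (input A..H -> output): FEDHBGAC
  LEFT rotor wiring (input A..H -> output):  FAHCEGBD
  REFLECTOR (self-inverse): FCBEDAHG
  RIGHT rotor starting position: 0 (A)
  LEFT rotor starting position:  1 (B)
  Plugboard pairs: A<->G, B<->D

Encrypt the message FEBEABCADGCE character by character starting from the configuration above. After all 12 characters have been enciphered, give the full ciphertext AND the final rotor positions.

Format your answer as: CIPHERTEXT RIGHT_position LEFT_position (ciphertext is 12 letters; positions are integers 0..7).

Char 1 ('F'): step: R->1, L=1; F->plug->F->R->H->L->E->refl->D->L'->D->R'->A->plug->G
Char 2 ('E'): step: R->2, L=1; E->plug->E->R->G->L->C->refl->B->L'->C->R'->H->plug->H
Char 3 ('B'): step: R->3, L=1; B->plug->D->R->F->L->A->refl->F->L'->E->R'->A->plug->G
Char 4 ('E'): step: R->4, L=1; E->plug->E->R->B->L->G->refl->H->L'->A->R'->F->plug->F
Char 5 ('A'): step: R->5, L=1; A->plug->G->R->C->L->B->refl->C->L'->G->R'->F->plug->F
Char 6 ('B'): step: R->6, L=1; B->plug->D->R->G->L->C->refl->B->L'->C->R'->A->plug->G
Char 7 ('C'): step: R->7, L=1; C->plug->C->R->F->L->A->refl->F->L'->E->R'->D->plug->B
Char 8 ('A'): step: R->0, L->2 (L advanced); A->plug->G->R->A->L->F->refl->A->L'->B->R'->E->plug->E
Char 9 ('D'): step: R->1, L=2; D->plug->B->R->C->L->C->refl->B->L'->F->R'->E->plug->E
Char 10 ('G'): step: R->2, L=2; G->plug->A->R->B->L->A->refl->F->L'->A->R'->F->plug->F
Char 11 ('C'): step: R->3, L=2; C->plug->C->R->D->L->E->refl->D->L'->G->R'->B->plug->D
Char 12 ('E'): step: R->4, L=2; E->plug->E->R->B->L->A->refl->F->L'->A->R'->F->plug->F
Final: ciphertext=GHGFFGBEEFDF, RIGHT=4, LEFT=2

Answer: GHGFFGBEEFDF 4 2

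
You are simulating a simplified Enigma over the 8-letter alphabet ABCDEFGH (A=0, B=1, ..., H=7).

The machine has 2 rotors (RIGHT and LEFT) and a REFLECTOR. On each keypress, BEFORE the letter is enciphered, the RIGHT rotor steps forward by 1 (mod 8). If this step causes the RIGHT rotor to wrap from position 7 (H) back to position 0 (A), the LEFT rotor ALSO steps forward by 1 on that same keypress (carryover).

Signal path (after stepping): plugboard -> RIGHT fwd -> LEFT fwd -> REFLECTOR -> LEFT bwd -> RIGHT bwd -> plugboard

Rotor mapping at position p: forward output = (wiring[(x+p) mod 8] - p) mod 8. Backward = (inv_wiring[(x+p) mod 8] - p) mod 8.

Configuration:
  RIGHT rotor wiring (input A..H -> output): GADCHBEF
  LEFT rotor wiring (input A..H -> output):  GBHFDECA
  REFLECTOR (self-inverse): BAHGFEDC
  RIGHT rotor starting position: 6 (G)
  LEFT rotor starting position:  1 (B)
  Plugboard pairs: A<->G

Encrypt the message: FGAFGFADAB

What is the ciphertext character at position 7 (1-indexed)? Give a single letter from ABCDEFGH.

Char 1 ('F'): step: R->7, L=1; F->plug->F->R->A->L->A->refl->B->L'->F->R'->H->plug->H
Char 2 ('G'): step: R->0, L->2 (L advanced); G->plug->A->R->G->L->E->refl->F->L'->A->R'->B->plug->B
Char 3 ('A'): step: R->1, L=2; A->plug->G->R->E->L->A->refl->B->L'->C->R'->B->plug->B
Char 4 ('F'): step: R->2, L=2; F->plug->F->R->D->L->C->refl->H->L'->H->R'->D->plug->D
Char 5 ('G'): step: R->3, L=2; G->plug->A->R->H->L->H->refl->C->L'->D->R'->F->plug->F
Char 6 ('F'): step: R->4, L=2; F->plug->F->R->E->L->A->refl->B->L'->C->R'->E->plug->E
Char 7 ('A'): step: R->5, L=2; A->plug->G->R->F->L->G->refl->D->L'->B->R'->D->plug->D

D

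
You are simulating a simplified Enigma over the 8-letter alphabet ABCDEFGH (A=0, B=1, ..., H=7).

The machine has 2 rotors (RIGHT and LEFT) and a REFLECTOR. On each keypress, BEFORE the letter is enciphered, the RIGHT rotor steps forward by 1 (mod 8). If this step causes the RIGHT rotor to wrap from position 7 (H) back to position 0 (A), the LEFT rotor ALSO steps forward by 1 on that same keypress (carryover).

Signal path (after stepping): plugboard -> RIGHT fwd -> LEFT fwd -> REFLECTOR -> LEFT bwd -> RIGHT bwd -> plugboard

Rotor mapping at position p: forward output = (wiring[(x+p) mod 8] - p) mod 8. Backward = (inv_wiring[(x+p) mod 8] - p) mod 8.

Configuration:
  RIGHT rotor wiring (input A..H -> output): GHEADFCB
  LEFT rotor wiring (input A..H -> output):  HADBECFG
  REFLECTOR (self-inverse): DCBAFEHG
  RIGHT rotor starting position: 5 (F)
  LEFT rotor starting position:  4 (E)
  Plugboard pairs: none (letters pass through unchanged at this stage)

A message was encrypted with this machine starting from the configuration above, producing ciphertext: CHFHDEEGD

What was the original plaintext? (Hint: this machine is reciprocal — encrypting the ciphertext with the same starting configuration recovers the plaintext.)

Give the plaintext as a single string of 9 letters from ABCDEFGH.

Char 1 ('C'): step: R->6, L=4; C->plug->C->R->A->L->A->refl->D->L'->E->R'->A->plug->A
Char 2 ('H'): step: R->7, L=4; H->plug->H->R->D->L->C->refl->B->L'->C->R'->A->plug->A
Char 3 ('F'): step: R->0, L->5 (L advanced); F->plug->F->R->F->L->G->refl->H->L'->H->R'->B->plug->B
Char 4 ('H'): step: R->1, L=5; H->plug->H->R->F->L->G->refl->H->L'->H->R'->C->plug->C
Char 5 ('D'): step: R->2, L=5; D->plug->D->R->D->L->C->refl->B->L'->C->R'->A->plug->A
Char 6 ('E'): step: R->3, L=5; E->plug->E->R->G->L->E->refl->F->L'->A->R'->B->plug->B
Char 7 ('E'): step: R->4, L=5; E->plug->E->R->C->L->B->refl->C->L'->D->R'->F->plug->F
Char 8 ('G'): step: R->5, L=5; G->plug->G->R->D->L->C->refl->B->L'->C->R'->E->plug->E
Char 9 ('D'): step: R->6, L=5; D->plug->D->R->B->L->A->refl->D->L'->E->R'->A->plug->A

Answer: AABCABFEA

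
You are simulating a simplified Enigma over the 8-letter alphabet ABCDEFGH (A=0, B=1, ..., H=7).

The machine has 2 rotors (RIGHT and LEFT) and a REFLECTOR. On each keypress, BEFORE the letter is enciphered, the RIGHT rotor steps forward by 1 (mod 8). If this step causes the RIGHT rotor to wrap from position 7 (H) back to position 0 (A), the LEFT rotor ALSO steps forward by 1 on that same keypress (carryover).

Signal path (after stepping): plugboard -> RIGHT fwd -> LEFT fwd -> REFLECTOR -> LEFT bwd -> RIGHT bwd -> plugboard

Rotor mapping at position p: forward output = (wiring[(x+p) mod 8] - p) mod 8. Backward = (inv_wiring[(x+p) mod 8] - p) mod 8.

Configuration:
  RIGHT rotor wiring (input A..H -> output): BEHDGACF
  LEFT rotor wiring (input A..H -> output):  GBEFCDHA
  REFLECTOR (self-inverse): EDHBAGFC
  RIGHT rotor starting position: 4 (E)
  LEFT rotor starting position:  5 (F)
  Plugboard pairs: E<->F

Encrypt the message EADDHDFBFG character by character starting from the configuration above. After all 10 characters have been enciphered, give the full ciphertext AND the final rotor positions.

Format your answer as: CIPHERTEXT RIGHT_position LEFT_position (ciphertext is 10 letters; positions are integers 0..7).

Char 1 ('E'): step: R->5, L=5; E->plug->F->R->C->L->D->refl->B->L'->D->R'->A->plug->A
Char 2 ('A'): step: R->6, L=5; A->plug->A->R->E->L->E->refl->A->L'->G->R'->D->plug->D
Char 3 ('D'): step: R->7, L=5; D->plug->D->R->A->L->G->refl->F->L'->H->R'->F->plug->E
Char 4 ('D'): step: R->0, L->6 (L advanced); D->plug->D->R->D->L->D->refl->B->L'->A->R'->F->plug->E
Char 5 ('H'): step: R->1, L=6; H->plug->H->R->A->L->B->refl->D->L'->D->R'->A->plug->A
Char 6 ('D'): step: R->2, L=6; D->plug->D->R->G->L->E->refl->A->L'->C->R'->H->plug->H
Char 7 ('F'): step: R->3, L=6; F->plug->E->R->C->L->A->refl->E->L'->G->R'->F->plug->E
Char 8 ('B'): step: R->4, L=6; B->plug->B->R->E->L->G->refl->F->L'->H->R'->H->plug->H
Char 9 ('F'): step: R->5, L=6; F->plug->E->R->H->L->F->refl->G->L'->E->R'->D->plug->D
Char 10 ('G'): step: R->6, L=6; G->plug->G->R->A->L->B->refl->D->L'->D->R'->C->plug->C
Final: ciphertext=ADEEAHEHDC, RIGHT=6, LEFT=6

Answer: ADEEAHEHDC 6 6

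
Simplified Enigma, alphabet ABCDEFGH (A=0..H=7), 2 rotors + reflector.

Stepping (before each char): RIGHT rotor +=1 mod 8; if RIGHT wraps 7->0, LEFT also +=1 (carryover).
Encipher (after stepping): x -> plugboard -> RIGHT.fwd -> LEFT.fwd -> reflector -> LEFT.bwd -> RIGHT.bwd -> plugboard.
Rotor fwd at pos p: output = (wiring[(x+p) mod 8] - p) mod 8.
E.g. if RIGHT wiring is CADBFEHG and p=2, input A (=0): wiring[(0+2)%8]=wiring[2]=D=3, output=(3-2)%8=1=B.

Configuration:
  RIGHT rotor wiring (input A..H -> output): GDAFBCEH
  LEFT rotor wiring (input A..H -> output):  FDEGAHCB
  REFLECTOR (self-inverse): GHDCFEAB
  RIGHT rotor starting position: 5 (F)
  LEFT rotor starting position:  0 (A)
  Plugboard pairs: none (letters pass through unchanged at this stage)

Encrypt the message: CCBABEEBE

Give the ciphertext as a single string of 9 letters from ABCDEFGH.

Char 1 ('C'): step: R->6, L=0; C->plug->C->R->A->L->F->refl->E->L'->C->R'->E->plug->E
Char 2 ('C'): step: R->7, L=0; C->plug->C->R->E->L->A->refl->G->L'->D->R'->G->plug->G
Char 3 ('B'): step: R->0, L->1 (L advanced); B->plug->B->R->D->L->H->refl->B->L'->F->R'->D->plug->D
Char 4 ('A'): step: R->1, L=1; A->plug->A->R->C->L->F->refl->E->L'->H->R'->B->plug->B
Char 5 ('B'): step: R->2, L=1; B->plug->B->R->D->L->H->refl->B->L'->F->R'->F->plug->F
Char 6 ('E'): step: R->3, L=1; E->plug->E->R->E->L->G->refl->A->L'->G->R'->B->plug->B
Char 7 ('E'): step: R->4, L=1; E->plug->E->R->C->L->F->refl->E->L'->H->R'->F->plug->F
Char 8 ('B'): step: R->5, L=1; B->plug->B->R->H->L->E->refl->F->L'->C->R'->C->plug->C
Char 9 ('E'): step: R->6, L=1; E->plug->E->R->C->L->F->refl->E->L'->H->R'->F->plug->F

Answer: EGDBFBFCF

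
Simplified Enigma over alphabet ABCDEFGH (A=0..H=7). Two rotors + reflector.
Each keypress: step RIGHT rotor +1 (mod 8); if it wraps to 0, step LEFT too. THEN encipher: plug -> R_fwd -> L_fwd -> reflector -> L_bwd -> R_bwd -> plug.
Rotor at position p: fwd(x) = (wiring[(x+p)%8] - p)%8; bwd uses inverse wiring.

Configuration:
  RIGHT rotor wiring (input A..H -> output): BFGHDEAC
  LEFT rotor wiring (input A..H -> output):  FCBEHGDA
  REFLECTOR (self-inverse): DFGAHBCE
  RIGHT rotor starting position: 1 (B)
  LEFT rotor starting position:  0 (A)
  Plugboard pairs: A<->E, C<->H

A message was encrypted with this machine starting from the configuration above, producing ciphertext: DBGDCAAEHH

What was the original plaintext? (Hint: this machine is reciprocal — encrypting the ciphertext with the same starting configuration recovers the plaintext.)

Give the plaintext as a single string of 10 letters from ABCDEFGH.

Answer: FGBBDBBCDG

Derivation:
Char 1 ('D'): step: R->2, L=0; D->plug->D->R->C->L->B->refl->F->L'->A->R'->F->plug->F
Char 2 ('B'): step: R->3, L=0; B->plug->B->R->A->L->F->refl->B->L'->C->R'->G->plug->G
Char 3 ('G'): step: R->4, L=0; G->plug->G->R->C->L->B->refl->F->L'->A->R'->B->plug->B
Char 4 ('D'): step: R->5, L=0; D->plug->D->R->E->L->H->refl->E->L'->D->R'->B->plug->B
Char 5 ('C'): step: R->6, L=0; C->plug->H->R->G->L->D->refl->A->L'->H->R'->D->plug->D
Char 6 ('A'): step: R->7, L=0; A->plug->E->R->A->L->F->refl->B->L'->C->R'->B->plug->B
Char 7 ('A'): step: R->0, L->1 (L advanced); A->plug->E->R->D->L->G->refl->C->L'->F->R'->B->plug->B
Char 8 ('E'): step: R->1, L=1; E->plug->A->R->E->L->F->refl->B->L'->A->R'->H->plug->C
Char 9 ('H'): step: R->2, L=1; H->plug->C->R->B->L->A->refl->D->L'->C->R'->D->plug->D
Char 10 ('H'): step: R->3, L=1; H->plug->C->R->B->L->A->refl->D->L'->C->R'->G->plug->G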